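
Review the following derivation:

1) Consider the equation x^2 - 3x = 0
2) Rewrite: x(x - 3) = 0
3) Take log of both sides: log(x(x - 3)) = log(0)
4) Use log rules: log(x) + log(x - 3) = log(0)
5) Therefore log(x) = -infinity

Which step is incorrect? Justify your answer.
Step 3: Take log of both sides: log(x(x - 3)) = log(0)

Step 3 takes the logarithm of both sides, resulting in log(0) on the right side. The logarithm is only defined for positive numbers; log(0) is undefined (approaches negative infinity). This operation is invalid.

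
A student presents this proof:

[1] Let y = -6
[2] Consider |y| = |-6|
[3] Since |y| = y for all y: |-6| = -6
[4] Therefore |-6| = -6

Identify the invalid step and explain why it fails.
Step 3: Since |y| = y for all y: |-6| = -6

Step 3 incorrectly states that |y| = y for all y. The correct definition is |y| = y when y >= 0, and |y| = -y when y < 0. Since -6 < 0, we have |-6| = -(-6) = 6, not -6.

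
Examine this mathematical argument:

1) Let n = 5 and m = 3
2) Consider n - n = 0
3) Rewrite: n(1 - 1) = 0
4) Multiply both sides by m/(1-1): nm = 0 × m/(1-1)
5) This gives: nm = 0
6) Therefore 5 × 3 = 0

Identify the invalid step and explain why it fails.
Step 4: Multiply both sides by m/(1-1): nm = 0 × m/(1-1)

Step 4 multiplies both sides by m/(1-1). However, 1-1 = 0, so this is multiplication by m/0, which is undefined. We cannot multiply by an undefined expression.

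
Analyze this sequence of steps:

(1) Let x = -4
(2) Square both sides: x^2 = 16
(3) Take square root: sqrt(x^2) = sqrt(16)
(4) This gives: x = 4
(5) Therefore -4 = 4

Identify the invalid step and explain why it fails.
Step 4: This gives: x = 4

Step 4 incorrectly states that sqrt(x^2) = x. The correct identity is sqrt(x^2) = |x|. Since x = -4 < 0, we have sqrt(x^2) = |-4| = 4, not x = -4.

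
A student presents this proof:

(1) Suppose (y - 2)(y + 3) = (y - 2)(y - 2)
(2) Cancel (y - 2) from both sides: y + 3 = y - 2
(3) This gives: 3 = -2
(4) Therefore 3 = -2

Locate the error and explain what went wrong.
Step 2: Cancel (y - 2) from both sides: y + 3 = y - 2

Step 2 cancels (y - 2) from both sides. This is only valid if (y - 2) ≠ 0, i.e., y ≠ 2. When y = 2, both sides equal zero regardless of the other factors. The correct approach requires considering y = 2 as a separate case.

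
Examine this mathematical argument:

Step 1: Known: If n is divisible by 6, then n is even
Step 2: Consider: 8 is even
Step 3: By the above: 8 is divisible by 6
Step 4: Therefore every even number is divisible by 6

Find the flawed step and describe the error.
Step 3: By the above: 8 is divisible by 6

Step 3 commits the fallacy of affirming the consequent. The known fact 'divisible by 6 → even' does NOT imply 'even → divisible by 6'. That would be the converse, which is false. For example, 8 is even but 8 ÷ 6 = 1.33, which is not an integer.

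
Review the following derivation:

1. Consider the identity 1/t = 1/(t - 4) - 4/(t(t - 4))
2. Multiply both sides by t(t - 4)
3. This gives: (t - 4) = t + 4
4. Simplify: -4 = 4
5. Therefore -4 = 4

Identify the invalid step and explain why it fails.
Step 3: This gives: (t - 4) = t + 4

Step 3 makes a sign error when clearing denominators. Multiplying -4/(t(t - 4)) by t(t - 4) gives -4, not +4. The correct result is (t - 4) = t - 4, which is trivially true, not (t - 4) = t + 4. (Step 1 is a valid identity: 1/(t - 4) - 4/(t(t - 4)) = (t - 4)/(t(t - 4)) = 1/t.)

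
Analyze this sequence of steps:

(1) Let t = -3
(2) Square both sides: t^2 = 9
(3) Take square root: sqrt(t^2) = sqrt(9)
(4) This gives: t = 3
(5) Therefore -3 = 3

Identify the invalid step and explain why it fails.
Step 4: This gives: t = 3

Step 4 incorrectly states that sqrt(t^2) = t. The correct identity is sqrt(t^2) = |t|. Since t = -3 < 0, we have sqrt(t^2) = |-3| = 3, not t = -3.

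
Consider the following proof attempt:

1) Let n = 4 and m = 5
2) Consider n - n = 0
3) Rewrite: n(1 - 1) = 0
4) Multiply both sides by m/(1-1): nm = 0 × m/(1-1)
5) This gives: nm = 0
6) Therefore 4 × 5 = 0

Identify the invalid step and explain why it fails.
Step 4: Multiply both sides by m/(1-1): nm = 0 × m/(1-1)

Step 4 multiplies both sides by m/(1-1). However, 1-1 = 0, so this is multiplication by m/0, which is undefined. We cannot multiply by an undefined expression.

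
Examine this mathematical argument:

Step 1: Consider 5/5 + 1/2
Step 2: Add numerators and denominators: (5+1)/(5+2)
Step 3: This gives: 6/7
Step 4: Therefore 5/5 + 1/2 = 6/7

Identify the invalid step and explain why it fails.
Step 2: Add numerators and denominators: (5+1)/(5+2)

Step 2 incorrectly adds fractions by separately adding numerators and denominators. This is wrong. The correct method requires a common denominator: 5/5 + 1/2 = (5×2 + 1×5)/(5×2) = 15/10 = 3/2. The method used gives 6/7, which is different.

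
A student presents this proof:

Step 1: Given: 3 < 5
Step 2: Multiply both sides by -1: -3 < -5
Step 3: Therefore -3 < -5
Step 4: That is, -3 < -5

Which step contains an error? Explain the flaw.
Step 2: Multiply both sides by -1: -3 < -5

Step 2 multiplies both sides by -1 but fails to reverse the inequality sign. When multiplying (or dividing) an inequality by a negative number, the direction must be reversed. Since 3 < 5, we should get -3 > -5, i.e., -3 > -5.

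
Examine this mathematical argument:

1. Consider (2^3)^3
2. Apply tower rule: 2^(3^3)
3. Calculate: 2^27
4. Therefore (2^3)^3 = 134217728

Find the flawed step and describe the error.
Step 2: Apply tower rule: 2^(3^3)

Step 2 incorrectly states that (a^b)^c = a^(b^c). The correct rule is (a^b)^c = a^(b×c). The actual value is (2^3)^3 = 2^9 = 512, not 2^27 = 134217728.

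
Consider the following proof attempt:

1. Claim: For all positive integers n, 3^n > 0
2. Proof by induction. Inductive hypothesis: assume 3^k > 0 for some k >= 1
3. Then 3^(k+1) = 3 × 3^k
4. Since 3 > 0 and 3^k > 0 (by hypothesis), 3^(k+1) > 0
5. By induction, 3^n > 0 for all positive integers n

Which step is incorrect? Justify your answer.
Step 5: By induction, 3^n > 0 for all positive integers n

Step 5 concludes the proof by induction, but no base case was ever established. A valid induction proof requires: (1) a base case proving 3^1 > 0, and (2) an inductive step showing IF 3^k > 0 THEN 3^(k+1) > 0. Steps 2-4 correctly establish the inductive step, but without the base case the conclusion in step 5 does not follow.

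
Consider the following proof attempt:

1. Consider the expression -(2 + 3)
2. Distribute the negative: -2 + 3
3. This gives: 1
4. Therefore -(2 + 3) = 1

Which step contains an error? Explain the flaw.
Step 2: Distribute the negative: -2 + 3

Step 2 incorrectly distributes the negative sign. The correct distribution is -(2 + 3) = -2 - 3 = -5. The negative must be applied to both terms, not just the first. The error treats -(2 + 3) as -2 + 3, which equals 1 instead of -5.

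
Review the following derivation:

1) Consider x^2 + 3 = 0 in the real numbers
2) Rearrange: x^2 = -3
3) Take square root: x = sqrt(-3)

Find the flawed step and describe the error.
Step 3: Take square root: x = sqrt(-3)

Step 3 takes the square root of -3, which is negative. In the real number system, the square root of a negative number is undefined. The equation x^2 + 3 = 0 has no real solutions. Square roots of negative numbers only exist in the complex numbers.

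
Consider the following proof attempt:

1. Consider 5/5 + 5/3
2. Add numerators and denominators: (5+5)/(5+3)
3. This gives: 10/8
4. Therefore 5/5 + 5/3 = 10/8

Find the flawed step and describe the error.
Step 2: Add numerators and denominators: (5+5)/(5+3)

Step 2 incorrectly adds fractions by separately adding numerators and denominators. This is wrong. The correct method requires a common denominator: 5/5 + 5/3 = (5×3 + 5×5)/(5×3) = 40/15 = 8/3. The method used gives 10/8, which is different.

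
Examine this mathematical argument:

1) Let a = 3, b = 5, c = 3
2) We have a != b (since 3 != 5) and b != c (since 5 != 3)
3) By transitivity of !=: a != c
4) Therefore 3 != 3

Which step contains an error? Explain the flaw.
Step 3: By transitivity of !=: a != c

Step 3 incorrectly applies transitivity to the '!=' relation. Transitivity states: if a R b and b R c, then a R c. However, '!=' is not transitive. Counterexample: 3 != 5 and 5 != 3, but 3 = 3 (both equal 3). Transitivity holds for relations like <, <=, =, but not for !=.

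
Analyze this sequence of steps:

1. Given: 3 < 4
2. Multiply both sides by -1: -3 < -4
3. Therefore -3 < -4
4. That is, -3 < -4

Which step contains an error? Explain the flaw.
Step 2: Multiply both sides by -1: -3 < -4

Step 2 multiplies both sides by -1 but fails to reverse the inequality sign. When multiplying (or dividing) an inequality by a negative number, the direction must be reversed. Since 3 < 4, we should get -3 > -4, i.e., -3 > -4.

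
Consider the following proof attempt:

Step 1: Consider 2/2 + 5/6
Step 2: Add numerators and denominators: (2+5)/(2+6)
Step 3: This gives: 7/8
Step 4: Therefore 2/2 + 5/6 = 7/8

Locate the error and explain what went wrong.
Step 2: Add numerators and denominators: (2+5)/(2+6)

Step 2 incorrectly adds fractions by separately adding numerators and denominators. This is wrong. The correct method requires a common denominator: 2/2 + 5/6 = (2×6 + 5×2)/(2×6) = 22/12 = 11/6. The method used gives 7/8, which is different.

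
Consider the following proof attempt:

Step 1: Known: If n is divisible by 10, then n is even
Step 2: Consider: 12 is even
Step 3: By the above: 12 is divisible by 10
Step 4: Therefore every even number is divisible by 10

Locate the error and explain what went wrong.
Step 3: By the above: 12 is divisible by 10

Step 3 commits the fallacy of affirming the consequent. The known fact 'divisible by 10 → even' does NOT imply 'even → divisible by 10'. That would be the converse, which is false. For example, 12 is even but 12 ÷ 10 = 1.20, which is not an integer.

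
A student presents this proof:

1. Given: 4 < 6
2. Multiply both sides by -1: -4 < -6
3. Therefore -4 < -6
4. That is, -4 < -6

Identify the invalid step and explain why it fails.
Step 2: Multiply both sides by -1: -4 < -6

Step 2 multiplies both sides by -1 but fails to reverse the inequality sign. When multiplying (or dividing) an inequality by a negative number, the direction must be reversed. Since 4 < 6, we should get -4 > -6, i.e., -4 > -6.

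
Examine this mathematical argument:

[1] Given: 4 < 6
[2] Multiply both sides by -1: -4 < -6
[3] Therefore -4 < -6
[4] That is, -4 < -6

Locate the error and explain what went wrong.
Step 2: Multiply both sides by -1: -4 < -6

Step 2 multiplies both sides by -1 but fails to reverse the inequality sign. When multiplying (or dividing) an inequality by a negative number, the direction must be reversed. Since 4 < 6, we should get -4 > -6, i.e., -4 > -6.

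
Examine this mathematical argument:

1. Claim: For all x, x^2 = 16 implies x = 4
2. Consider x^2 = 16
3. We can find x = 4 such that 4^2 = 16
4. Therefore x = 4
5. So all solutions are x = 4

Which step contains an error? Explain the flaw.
Step 4: Therefore x = 4

Step 4 incorrectly concludes that x = 4 is the only solution. The proof shows that x = 4 is A solution (existence), but does not show it is the ONLY solution (uniqueness). In fact, x = -4 is also a solution since (-4)^2 = 16. Finding one solution doesn't prove there are no others.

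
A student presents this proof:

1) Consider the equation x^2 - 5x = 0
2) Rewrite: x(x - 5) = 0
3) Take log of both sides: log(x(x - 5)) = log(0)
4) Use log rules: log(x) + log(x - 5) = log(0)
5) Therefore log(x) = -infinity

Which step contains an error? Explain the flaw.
Step 3: Take log of both sides: log(x(x - 5)) = log(0)

Step 3 takes the logarithm of both sides, resulting in log(0) on the right side. The logarithm is only defined for positive numbers; log(0) is undefined (approaches negative infinity). This operation is invalid.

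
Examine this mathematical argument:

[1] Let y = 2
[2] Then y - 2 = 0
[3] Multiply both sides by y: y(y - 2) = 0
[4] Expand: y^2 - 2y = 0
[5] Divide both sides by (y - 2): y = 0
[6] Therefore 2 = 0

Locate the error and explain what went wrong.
Step 5: Divide both sides by (y - 2): y = 0

Step 5 divides both sides by (y - 2). However, since y = 2, we have (y - 2) = 0. Division by zero is undefined, making this step invalid.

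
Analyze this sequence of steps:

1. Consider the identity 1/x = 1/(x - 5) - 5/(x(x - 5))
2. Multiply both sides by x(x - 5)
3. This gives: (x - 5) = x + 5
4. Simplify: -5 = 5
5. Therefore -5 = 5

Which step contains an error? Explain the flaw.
Step 3: This gives: (x - 5) = x + 5

Step 3 makes a sign error when clearing denominators. Multiplying -5/(x(x - 5)) by x(x - 5) gives -5, not +5. The correct result is (x - 5) = x - 5, which is trivially true, not (x - 5) = x + 5. (Step 1 is a valid identity: 1/(x - 5) - 5/(x(x - 5)) = (x - 5)/(x(x - 5)) = 1/x.)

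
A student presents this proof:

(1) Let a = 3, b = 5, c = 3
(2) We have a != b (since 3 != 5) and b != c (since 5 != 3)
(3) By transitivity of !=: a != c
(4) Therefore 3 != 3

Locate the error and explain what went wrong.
Step 3: By transitivity of !=: a != c

Step 3 incorrectly applies transitivity to the '!=' relation. Transitivity states: if a R b and b R c, then a R c. However, '!=' is not transitive. Counterexample: 3 != 5 and 5 != 3, but 3 = 3 (both equal 3). Transitivity holds for relations like <, <=, =, but not for !=.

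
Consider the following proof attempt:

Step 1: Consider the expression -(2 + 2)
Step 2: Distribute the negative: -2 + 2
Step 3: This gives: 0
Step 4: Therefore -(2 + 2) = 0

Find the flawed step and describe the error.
Step 2: Distribute the negative: -2 + 2

Step 2 incorrectly distributes the negative sign. The correct distribution is -(2 + 2) = -2 - 2 = -4. The negative must be applied to both terms, not just the first. The error treats -(2 + 2) as -2 + 2, which equals 0 instead of -4.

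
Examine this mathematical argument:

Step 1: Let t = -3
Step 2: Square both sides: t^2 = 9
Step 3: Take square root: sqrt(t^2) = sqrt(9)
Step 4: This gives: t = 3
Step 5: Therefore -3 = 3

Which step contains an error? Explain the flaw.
Step 4: This gives: t = 3

Step 4 incorrectly states that sqrt(t^2) = t. The correct identity is sqrt(t^2) = |t|. Since t = -3 < 0, we have sqrt(t^2) = |-3| = 3, not t = -3.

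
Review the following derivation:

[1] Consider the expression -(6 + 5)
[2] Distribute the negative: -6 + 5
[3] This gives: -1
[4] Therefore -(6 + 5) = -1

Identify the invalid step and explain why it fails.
Step 2: Distribute the negative: -6 + 5

Step 2 incorrectly distributes the negative sign. The correct distribution is -(6 + 5) = -6 - 5 = -11. The negative must be applied to both terms, not just the first. The error treats -(6 + 5) as -6 + 5, which equals -1 instead of -11.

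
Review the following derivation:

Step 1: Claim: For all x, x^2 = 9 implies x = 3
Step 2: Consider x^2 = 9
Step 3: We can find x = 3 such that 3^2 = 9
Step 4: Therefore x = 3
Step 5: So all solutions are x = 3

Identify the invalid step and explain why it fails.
Step 4: Therefore x = 3

Step 4 incorrectly concludes that x = 3 is the only solution. The proof shows that x = 3 is A solution (existence), but does not show it is the ONLY solution (uniqueness). In fact, x = -3 is also a solution since (-3)^2 = 9. Finding one solution doesn't prove there are no others.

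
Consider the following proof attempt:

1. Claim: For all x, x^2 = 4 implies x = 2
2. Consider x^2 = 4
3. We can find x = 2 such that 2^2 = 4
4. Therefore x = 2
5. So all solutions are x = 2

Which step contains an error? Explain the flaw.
Step 4: Therefore x = 2

Step 4 incorrectly concludes that x = 2 is the only solution. The proof shows that x = 2 is A solution (existence), but does not show it is the ONLY solution (uniqueness). In fact, x = -2 is also a solution since (-2)^2 = 4. Finding one solution doesn't prove there are no others.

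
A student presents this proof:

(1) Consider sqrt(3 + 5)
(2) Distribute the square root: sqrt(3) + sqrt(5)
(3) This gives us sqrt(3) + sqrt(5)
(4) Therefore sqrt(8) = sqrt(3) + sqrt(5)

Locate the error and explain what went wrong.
Step 2: Distribute the square root: sqrt(3) + sqrt(5)

Step 2 incorrectly 'distributes' the square root over addition. The square root function does not distribute: sqrt(a + b) ≠ sqrt(a) + sqrt(b). In fact, sqrt(3 + 5) = sqrt(8) ≈ 2.8284, while sqrt(3) + sqrt(5) ≈ 3.9681.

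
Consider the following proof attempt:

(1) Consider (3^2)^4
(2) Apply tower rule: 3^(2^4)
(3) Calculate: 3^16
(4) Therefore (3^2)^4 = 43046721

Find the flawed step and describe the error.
Step 2: Apply tower rule: 3^(2^4)

Step 2 incorrectly states that (a^b)^c = a^(b^c). The correct rule is (a^b)^c = a^(b×c). The actual value is (3^2)^4 = 3^8 = 6561, not 3^16 = 43046721.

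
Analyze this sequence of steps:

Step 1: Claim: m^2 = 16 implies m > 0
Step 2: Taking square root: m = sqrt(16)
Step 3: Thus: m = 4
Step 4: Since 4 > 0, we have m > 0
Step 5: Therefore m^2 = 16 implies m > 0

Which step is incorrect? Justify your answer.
Step 2: Taking square root: m = sqrt(16)

Step 2 takes the square root and assumes the positive root only. The equation m^2 = 16 actually has two solutions: m = 4 and m = -4. The proof silently assumes m > 0 without justification, then uses this assumption to conclude m > 0, which is circular. The counterexample m = -4 shows the claim is false.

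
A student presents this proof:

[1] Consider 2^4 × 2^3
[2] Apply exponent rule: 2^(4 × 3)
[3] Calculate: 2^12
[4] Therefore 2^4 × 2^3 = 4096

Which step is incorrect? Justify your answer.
Step 2: Apply exponent rule: 2^(4 × 3)

Step 2 incorrectly states that a^b × a^c = a^(b×c). The correct rule is a^b × a^c = a^(b+c). The actual value is 2^4 × 2^3 = 2^7 = 128, not 2^12 = 4096.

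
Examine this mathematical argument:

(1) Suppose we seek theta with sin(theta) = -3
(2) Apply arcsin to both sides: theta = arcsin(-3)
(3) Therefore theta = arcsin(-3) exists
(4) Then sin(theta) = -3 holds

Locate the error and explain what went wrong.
Step 2: Apply arcsin to both sides: theta = arcsin(-3)

Step 2 applies arcsin to -3. However, arcsin(x) is only defined for x in [-1, 1] because sin(theta) can only produce values in that range. Since |-3| > 1, arcsin(-3) is undefined. There is no angle whose sine equals -3.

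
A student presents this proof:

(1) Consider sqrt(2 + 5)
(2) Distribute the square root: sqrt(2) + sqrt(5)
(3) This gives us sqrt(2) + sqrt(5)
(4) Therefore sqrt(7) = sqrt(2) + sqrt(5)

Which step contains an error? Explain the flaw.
Step 2: Distribute the square root: sqrt(2) + sqrt(5)

Step 2 incorrectly 'distributes' the square root over addition. The square root function does not distribute: sqrt(a + b) ≠ sqrt(a) + sqrt(b). In fact, sqrt(2 + 5) = sqrt(7) ≈ 2.6458, while sqrt(2) + sqrt(5) ≈ 3.6503.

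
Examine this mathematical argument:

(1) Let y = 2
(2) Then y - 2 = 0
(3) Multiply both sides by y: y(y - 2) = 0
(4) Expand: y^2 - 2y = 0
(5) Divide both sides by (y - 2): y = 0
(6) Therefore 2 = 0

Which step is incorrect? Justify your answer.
Step 5: Divide both sides by (y - 2): y = 0

Step 5 divides both sides by (y - 2). However, since y = 2, we have (y - 2) = 0. Division by zero is undefined, making this step invalid.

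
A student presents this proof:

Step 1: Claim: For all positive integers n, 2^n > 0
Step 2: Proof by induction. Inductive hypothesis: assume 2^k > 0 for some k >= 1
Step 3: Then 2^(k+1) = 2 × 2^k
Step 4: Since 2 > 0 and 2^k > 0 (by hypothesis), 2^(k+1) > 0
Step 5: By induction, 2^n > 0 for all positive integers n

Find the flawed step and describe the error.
Step 5: By induction, 2^n > 0 for all positive integers n

Step 5 concludes the proof by induction, but no base case was ever established. A valid induction proof requires: (1) a base case proving 2^1 > 0, and (2) an inductive step showing IF 2^k > 0 THEN 2^(k+1) > 0. Steps 2-4 correctly establish the inductive step, but without the base case the conclusion in step 5 does not follow.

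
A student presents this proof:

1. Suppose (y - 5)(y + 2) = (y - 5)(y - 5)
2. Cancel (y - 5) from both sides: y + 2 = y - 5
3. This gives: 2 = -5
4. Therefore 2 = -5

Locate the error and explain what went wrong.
Step 2: Cancel (y - 5) from both sides: y + 2 = y - 5

Step 2 cancels (y - 5) from both sides. This is only valid if (y - 5) ≠ 0, i.e., y ≠ 5. When y = 5, both sides equal zero regardless of the other factors. The correct approach requires considering y = 5 as a separate case.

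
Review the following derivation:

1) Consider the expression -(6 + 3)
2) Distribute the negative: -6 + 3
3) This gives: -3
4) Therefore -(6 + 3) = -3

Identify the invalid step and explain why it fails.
Step 2: Distribute the negative: -6 + 3

Step 2 incorrectly distributes the negative sign. The correct distribution is -(6 + 3) = -6 - 3 = -9. The negative must be applied to both terms, not just the first. The error treats -(6 + 3) as -6 + 3, which equals -3 instead of -9.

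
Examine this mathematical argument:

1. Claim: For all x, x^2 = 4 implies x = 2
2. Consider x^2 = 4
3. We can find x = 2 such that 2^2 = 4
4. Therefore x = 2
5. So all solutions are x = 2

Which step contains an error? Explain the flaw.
Step 4: Therefore x = 2

Step 4 incorrectly concludes that x = 2 is the only solution. The proof shows that x = 2 is A solution (existence), but does not show it is the ONLY solution (uniqueness). In fact, x = -2 is also a solution since (-2)^2 = 4. Finding one solution doesn't prove there are no others.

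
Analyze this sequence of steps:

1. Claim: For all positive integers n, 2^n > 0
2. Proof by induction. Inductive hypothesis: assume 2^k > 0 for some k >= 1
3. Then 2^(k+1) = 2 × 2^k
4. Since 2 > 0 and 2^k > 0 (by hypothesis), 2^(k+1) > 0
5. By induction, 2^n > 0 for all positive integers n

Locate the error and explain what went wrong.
Step 5: By induction, 2^n > 0 for all positive integers n

Step 5 concludes the proof by induction, but no base case was ever established. A valid induction proof requires: (1) a base case proving 2^1 > 0, and (2) an inductive step showing IF 2^k > 0 THEN 2^(k+1) > 0. Steps 2-4 correctly establish the inductive step, but without the base case the conclusion in step 5 does not follow.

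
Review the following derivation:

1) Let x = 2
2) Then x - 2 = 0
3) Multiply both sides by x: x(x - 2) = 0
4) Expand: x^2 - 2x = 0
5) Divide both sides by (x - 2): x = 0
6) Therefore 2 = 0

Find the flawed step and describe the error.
Step 5: Divide both sides by (x - 2): x = 0

Step 5 divides both sides by (x - 2). However, since x = 2, we have (x - 2) = 0. Division by zero is undefined, making this step invalid.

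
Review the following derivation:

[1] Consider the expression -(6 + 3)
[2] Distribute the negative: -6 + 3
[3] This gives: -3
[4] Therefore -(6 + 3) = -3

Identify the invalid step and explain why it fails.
Step 2: Distribute the negative: -6 + 3

Step 2 incorrectly distributes the negative sign. The correct distribution is -(6 + 3) = -6 - 3 = -9. The negative must be applied to both terms, not just the first. The error treats -(6 + 3) as -6 + 3, which equals -3 instead of -9.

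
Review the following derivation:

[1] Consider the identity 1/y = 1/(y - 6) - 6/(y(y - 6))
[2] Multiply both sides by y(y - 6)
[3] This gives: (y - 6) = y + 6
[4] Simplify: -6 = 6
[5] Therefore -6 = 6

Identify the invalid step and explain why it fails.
Step 3: This gives: (y - 6) = y + 6

Step 3 makes a sign error when clearing denominators. Multiplying -6/(y(y - 6)) by y(y - 6) gives -6, not +6. The correct result is (y - 6) = y - 6, which is trivially true, not (y - 6) = y + 6. (Step 1 is a valid identity: 1/(y - 6) - 6/(y(y - 6)) = (y - 6)/(y(y - 6)) = 1/y.)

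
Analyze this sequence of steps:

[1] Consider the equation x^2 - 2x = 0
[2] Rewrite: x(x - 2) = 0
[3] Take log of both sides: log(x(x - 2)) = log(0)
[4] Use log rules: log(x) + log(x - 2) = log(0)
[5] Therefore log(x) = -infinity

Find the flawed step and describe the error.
Step 3: Take log of both sides: log(x(x - 2)) = log(0)

Step 3 takes the logarithm of both sides, resulting in log(0) on the right side. The logarithm is only defined for positive numbers; log(0) is undefined (approaches negative infinity). This operation is invalid.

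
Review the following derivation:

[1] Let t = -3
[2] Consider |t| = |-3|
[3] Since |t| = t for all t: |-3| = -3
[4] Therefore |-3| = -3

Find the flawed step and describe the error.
Step 3: Since |t| = t for all t: |-3| = -3

Step 3 incorrectly states that |t| = t for all t. The correct definition is |t| = t when t >= 0, and |t| = -t when t < 0. Since -3 < 0, we have |-3| = -(-3) = 3, not -3.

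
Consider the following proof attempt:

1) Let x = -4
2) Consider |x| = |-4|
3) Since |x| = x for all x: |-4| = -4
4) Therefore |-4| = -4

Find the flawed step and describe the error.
Step 3: Since |x| = x for all x: |-4| = -4

Step 3 incorrectly states that |x| = x for all x. The correct definition is |x| = x when x >= 0, and |x| = -x when x < 0. Since -4 < 0, we have |-4| = -(-4) = 4, not -4.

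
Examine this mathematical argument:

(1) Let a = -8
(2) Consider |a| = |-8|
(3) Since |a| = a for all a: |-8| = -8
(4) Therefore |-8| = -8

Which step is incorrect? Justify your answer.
Step 3: Since |a| = a for all a: |-8| = -8

Step 3 incorrectly states that |a| = a for all a. The correct definition is |a| = a when a >= 0, and |a| = -a when a < 0. Since -8 < 0, we have |-8| = -(-8) = 8, not -8.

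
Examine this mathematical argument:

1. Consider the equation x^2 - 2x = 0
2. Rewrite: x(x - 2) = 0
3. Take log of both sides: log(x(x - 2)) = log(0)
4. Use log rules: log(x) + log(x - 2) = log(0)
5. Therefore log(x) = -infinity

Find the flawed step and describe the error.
Step 3: Take log of both sides: log(x(x - 2)) = log(0)

Step 3 takes the logarithm of both sides, resulting in log(0) on the right side. The logarithm is only defined for positive numbers; log(0) is undefined (approaches negative infinity). This operation is invalid.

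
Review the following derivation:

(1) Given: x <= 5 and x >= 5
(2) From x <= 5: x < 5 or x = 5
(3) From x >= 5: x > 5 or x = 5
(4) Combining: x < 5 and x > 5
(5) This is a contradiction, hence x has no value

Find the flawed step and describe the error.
Step 4: Combining: x < 5 and x > 5

Step 4 incorrectly combines the conditions. From x <= 5 and x >= 5, the intersection is x = 5. The error treats the 'or' cases as 'and' requirements. The correct conclusion is that x = 5 is the unique solution, not that no solution exists.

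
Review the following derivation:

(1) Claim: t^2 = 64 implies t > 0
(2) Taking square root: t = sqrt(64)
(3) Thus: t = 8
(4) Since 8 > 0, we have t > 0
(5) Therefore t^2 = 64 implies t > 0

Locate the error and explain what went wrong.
Step 2: Taking square root: t = sqrt(64)

Step 2 takes the square root and assumes the positive root only. The equation t^2 = 64 actually has two solutions: t = 8 and t = -8. The proof silently assumes t > 0 without justification, then uses this assumption to conclude t > 0, which is circular. The counterexample t = -8 shows the claim is false.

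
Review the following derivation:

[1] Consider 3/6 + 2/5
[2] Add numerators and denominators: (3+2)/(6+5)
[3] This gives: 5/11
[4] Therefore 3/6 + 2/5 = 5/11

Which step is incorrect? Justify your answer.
Step 2: Add numerators and denominators: (3+2)/(6+5)

Step 2 incorrectly adds fractions by separately adding numerators and denominators. This is wrong. The correct method requires a common denominator: 3/6 + 2/5 = (3×5 + 2×6)/(6×5) = 27/30 = 9/10. The method used gives 5/11, which is different.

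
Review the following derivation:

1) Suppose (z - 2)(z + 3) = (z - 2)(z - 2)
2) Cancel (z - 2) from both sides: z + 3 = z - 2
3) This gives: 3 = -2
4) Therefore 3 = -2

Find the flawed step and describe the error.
Step 2: Cancel (z - 2) from both sides: z + 3 = z - 2

Step 2 cancels (z - 2) from both sides. This is only valid if (z - 2) ≠ 0, i.e., z ≠ 2. When z = 2, both sides equal zero regardless of the other factors. The correct approach requires considering z = 2 as a separate case.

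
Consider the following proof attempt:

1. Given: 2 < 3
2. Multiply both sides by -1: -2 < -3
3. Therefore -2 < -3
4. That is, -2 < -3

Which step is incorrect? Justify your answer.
Step 2: Multiply both sides by -1: -2 < -3

Step 2 multiplies both sides by -1 but fails to reverse the inequality sign. When multiplying (or dividing) an inequality by a negative number, the direction must be reversed. Since 2 < 3, we should get -2 > -3, i.e., -2 > -3.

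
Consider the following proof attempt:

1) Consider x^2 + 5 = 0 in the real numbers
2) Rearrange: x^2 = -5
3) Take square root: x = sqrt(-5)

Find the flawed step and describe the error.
Step 3: Take square root: x = sqrt(-5)

Step 3 takes the square root of -5, which is negative. In the real number system, the square root of a negative number is undefined. The equation x^2 + 5 = 0 has no real solutions. Square roots of negative numbers only exist in the complex numbers.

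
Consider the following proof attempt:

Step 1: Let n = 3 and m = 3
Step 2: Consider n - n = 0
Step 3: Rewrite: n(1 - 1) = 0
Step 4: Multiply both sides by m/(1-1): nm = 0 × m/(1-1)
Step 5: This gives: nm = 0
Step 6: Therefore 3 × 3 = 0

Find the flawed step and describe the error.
Step 4: Multiply both sides by m/(1-1): nm = 0 × m/(1-1)

Step 4 multiplies both sides by m/(1-1). However, 1-1 = 0, so this is multiplication by m/0, which is undefined. We cannot multiply by an undefined expression.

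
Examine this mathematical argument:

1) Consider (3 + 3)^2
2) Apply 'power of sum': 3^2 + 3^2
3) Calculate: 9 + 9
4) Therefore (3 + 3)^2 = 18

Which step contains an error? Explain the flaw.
Step 2: Apply 'power of sum': 3^2 + 3^2

Step 2 incorrectly applies a non-existent rule '(a+b)^n = a^n + b^n'. This is false in general. The correct expansion uses the binomial theorem. The actual value is (3 + 3)^2 = 6^2 = 36, not 18.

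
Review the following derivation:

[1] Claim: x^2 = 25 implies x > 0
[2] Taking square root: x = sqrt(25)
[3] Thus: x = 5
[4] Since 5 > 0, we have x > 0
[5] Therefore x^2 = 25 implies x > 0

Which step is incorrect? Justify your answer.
Step 2: Taking square root: x = sqrt(25)

Step 2 takes the square root and assumes the positive root only. The equation x^2 = 25 actually has two solutions: x = 5 and x = -5. The proof silently assumes x > 0 without justification, then uses this assumption to conclude x > 0, which is circular. The counterexample x = -5 shows the claim is false.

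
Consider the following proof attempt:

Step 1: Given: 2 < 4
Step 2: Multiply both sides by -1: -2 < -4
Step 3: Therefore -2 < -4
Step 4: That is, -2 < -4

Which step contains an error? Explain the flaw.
Step 2: Multiply both sides by -1: -2 < -4

Step 2 multiplies both sides by -1 but fails to reverse the inequality sign. When multiplying (or dividing) an inequality by a negative number, the direction must be reversed. Since 2 < 4, we should get -2 > -4, i.e., -2 > -4.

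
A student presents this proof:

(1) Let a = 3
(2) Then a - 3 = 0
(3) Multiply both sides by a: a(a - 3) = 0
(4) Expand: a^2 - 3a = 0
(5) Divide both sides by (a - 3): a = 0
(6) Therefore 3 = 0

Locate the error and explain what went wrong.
Step 5: Divide both sides by (a - 3): a = 0

Step 5 divides both sides by (a - 3). However, since a = 3, we have (a - 3) = 0. Division by zero is undefined, making this step invalid.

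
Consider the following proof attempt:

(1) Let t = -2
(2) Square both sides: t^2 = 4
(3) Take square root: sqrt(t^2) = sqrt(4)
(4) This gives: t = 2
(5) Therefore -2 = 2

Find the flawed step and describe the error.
Step 4: This gives: t = 2

Step 4 incorrectly states that sqrt(t^2) = t. The correct identity is sqrt(t^2) = |t|. Since t = -2 < 0, we have sqrt(t^2) = |-2| = 2, not t = -2.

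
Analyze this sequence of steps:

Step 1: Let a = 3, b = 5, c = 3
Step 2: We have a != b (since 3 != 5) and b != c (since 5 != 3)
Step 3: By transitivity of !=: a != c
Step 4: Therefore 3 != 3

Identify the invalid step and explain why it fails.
Step 3: By transitivity of !=: a != c

Step 3 incorrectly applies transitivity to the '!=' relation. Transitivity states: if a R b and b R c, then a R c. However, '!=' is not transitive. Counterexample: 3 != 5 and 5 != 3, but 3 = 3 (both equal 3). Transitivity holds for relations like <, <=, =, but not for !=.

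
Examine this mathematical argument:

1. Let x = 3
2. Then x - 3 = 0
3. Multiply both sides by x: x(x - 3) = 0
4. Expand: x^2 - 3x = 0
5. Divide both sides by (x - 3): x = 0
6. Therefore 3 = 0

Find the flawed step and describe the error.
Step 5: Divide both sides by (x - 3): x = 0

Step 5 divides both sides by (x - 3). However, since x = 3, we have (x - 3) = 0. Division by zero is undefined, making this step invalid.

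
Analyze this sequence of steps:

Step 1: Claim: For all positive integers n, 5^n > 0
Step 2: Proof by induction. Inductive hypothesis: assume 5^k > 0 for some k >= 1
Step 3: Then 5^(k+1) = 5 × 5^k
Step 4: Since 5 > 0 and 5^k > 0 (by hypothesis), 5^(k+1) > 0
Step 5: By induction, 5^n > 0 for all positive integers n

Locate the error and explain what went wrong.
Step 5: By induction, 5^n > 0 for all positive integers n

Step 5 concludes the proof by induction, but no base case was ever established. A valid induction proof requires: (1) a base case proving 5^1 > 0, and (2) an inductive step showing IF 5^k > 0 THEN 5^(k+1) > 0. Steps 2-4 correctly establish the inductive step, but without the base case the conclusion in step 5 does not follow.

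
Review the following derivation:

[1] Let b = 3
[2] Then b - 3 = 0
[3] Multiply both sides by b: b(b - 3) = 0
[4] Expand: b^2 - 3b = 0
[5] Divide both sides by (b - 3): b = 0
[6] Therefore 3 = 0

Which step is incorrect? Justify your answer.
Step 5: Divide both sides by (b - 3): b = 0

Step 5 divides both sides by (b - 3). However, since b = 3, we have (b - 3) = 0. Division by zero is undefined, making this step invalid.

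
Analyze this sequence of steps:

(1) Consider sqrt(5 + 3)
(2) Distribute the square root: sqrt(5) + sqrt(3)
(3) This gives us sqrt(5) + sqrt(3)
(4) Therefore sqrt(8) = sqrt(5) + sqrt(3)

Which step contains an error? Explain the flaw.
Step 2: Distribute the square root: sqrt(5) + sqrt(3)

Step 2 incorrectly 'distributes' the square root over addition. The square root function does not distribute: sqrt(a + b) ≠ sqrt(a) + sqrt(b). In fact, sqrt(5 + 3) = sqrt(8) ≈ 2.8284, while sqrt(5) + sqrt(3) ≈ 3.9681.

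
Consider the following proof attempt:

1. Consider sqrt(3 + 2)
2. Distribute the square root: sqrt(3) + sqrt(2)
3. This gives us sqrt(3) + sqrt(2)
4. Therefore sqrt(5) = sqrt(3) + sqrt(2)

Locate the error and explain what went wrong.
Step 2: Distribute the square root: sqrt(3) + sqrt(2)

Step 2 incorrectly 'distributes' the square root over addition. The square root function does not distribute: sqrt(a + b) ≠ sqrt(a) + sqrt(b). In fact, sqrt(3 + 2) = sqrt(5) ≈ 2.2361, while sqrt(3) + sqrt(2) ≈ 3.1463.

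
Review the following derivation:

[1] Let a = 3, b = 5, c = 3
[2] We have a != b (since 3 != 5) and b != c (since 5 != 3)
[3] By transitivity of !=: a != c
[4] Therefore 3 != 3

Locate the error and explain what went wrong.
Step 3: By transitivity of !=: a != c

Step 3 incorrectly applies transitivity to the '!=' relation. Transitivity states: if a R b and b R c, then a R c. However, '!=' is not transitive. Counterexample: 3 != 5 and 5 != 3, but 3 = 3 (both equal 3). Transitivity holds for relations like <, <=, =, but not for !=.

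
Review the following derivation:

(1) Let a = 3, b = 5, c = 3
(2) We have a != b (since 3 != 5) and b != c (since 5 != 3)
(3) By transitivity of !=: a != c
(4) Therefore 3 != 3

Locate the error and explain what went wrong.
Step 3: By transitivity of !=: a != c

Step 3 incorrectly applies transitivity to the '!=' relation. Transitivity states: if a R b and b R c, then a R c. However, '!=' is not transitive. Counterexample: 3 != 5 and 5 != 3, but 3 = 3 (both equal 3). Transitivity holds for relations like <, <=, =, but not for !=.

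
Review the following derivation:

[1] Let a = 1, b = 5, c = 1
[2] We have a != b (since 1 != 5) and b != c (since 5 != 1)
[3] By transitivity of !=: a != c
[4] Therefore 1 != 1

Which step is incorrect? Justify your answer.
Step 3: By transitivity of !=: a != c

Step 3 incorrectly applies transitivity to the '!=' relation. Transitivity states: if a R b and b R c, then a R c. However, '!=' is not transitive. Counterexample: 1 != 5 and 5 != 1, but 1 = 1 (both equal 1). Transitivity holds for relations like <, <=, =, but not for !=.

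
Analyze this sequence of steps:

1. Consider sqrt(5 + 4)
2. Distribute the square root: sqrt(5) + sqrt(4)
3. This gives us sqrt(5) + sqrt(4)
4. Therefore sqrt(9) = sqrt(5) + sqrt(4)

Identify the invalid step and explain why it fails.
Step 2: Distribute the square root: sqrt(5) + sqrt(4)

Step 2 incorrectly 'distributes' the square root over addition. The square root function does not distribute: sqrt(a + b) ≠ sqrt(a) + sqrt(b). In fact, sqrt(5 + 4) = sqrt(9) ≈ 3.0000, while sqrt(5) + sqrt(4) ≈ 4.2361.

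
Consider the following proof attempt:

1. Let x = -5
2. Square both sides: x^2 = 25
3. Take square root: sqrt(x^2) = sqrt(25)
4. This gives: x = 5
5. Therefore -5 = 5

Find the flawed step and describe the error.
Step 4: This gives: x = 5

Step 4 incorrectly states that sqrt(x^2) = x. The correct identity is sqrt(x^2) = |x|. Since x = -5 < 0, we have sqrt(x^2) = |-5| = 5, not x = -5.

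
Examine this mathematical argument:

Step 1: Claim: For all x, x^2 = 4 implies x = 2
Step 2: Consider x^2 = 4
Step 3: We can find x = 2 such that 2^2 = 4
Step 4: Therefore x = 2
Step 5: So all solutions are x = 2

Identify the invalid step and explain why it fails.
Step 4: Therefore x = 2

Step 4 incorrectly concludes that x = 2 is the only solution. The proof shows that x = 2 is A solution (existence), but does not show it is the ONLY solution (uniqueness). In fact, x = -2 is also a solution since (-2)^2 = 4. Finding one solution doesn't prove there are no others.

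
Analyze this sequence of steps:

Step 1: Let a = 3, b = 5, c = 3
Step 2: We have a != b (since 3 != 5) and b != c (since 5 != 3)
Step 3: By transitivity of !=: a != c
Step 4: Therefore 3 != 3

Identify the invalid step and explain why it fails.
Step 3: By transitivity of !=: a != c

Step 3 incorrectly applies transitivity to the '!=' relation. Transitivity states: if a R b and b R c, then a R c. However, '!=' is not transitive. Counterexample: 3 != 5 and 5 != 3, but 3 = 3 (both equal 3). Transitivity holds for relations like <, <=, =, but not for !=.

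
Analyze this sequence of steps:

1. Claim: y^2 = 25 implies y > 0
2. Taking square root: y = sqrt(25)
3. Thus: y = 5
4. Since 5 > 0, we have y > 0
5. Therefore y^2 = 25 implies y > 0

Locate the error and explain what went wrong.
Step 2: Taking square root: y = sqrt(25)

Step 2 takes the square root and assumes the positive root only. The equation y^2 = 25 actually has two solutions: y = 5 and y = -5. The proof silently assumes y > 0 without justification, then uses this assumption to conclude y > 0, which is circular. The counterexample y = -5 shows the claim is false.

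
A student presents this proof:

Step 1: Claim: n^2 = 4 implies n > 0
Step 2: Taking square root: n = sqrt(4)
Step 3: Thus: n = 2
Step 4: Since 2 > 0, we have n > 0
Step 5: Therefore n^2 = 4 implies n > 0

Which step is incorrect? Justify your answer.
Step 2: Taking square root: n = sqrt(4)

Step 2 takes the square root and assumes the positive root only. The equation n^2 = 4 actually has two solutions: n = 2 and n = -2. The proof silently assumes n > 0 without justification, then uses this assumption to conclude n > 0, which is circular. The counterexample n = -2 shows the claim is false.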